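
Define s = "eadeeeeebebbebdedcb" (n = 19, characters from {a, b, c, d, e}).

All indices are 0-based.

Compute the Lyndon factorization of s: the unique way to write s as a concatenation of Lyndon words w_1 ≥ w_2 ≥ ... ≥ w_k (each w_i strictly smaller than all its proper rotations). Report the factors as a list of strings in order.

["e", "adeeeeebebbebdedcb"]

emit factor 1: 'e' (i=0, period=1)
emit factor 2: 'adeeeeebebbebdedcb' (i=1, period=18)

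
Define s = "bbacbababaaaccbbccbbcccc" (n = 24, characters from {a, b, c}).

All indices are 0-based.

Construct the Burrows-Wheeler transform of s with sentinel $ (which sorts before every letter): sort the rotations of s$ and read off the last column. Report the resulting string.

cbabbbaaacb$ccbbcacccabcb

rank  rotation                   last
    0  $bbacbababaaaccbbccbbcccc  c
    1  aaaccbbccbbcccc$bbacbabab  b
    2  aaccbbccbbcccc$bbacbababa  a
    3  abaaaccbbccbbcccc$bbacbab  b
    4  ababaaaccbbccbbcccc$bbacb  b
    5  acbababaaaccbbccbbcccc$bb  b
    6  accbbccbbcccc$bbacbababaa  a
    7  baaaccbbccbbcccc$bbacbaba  a
    8  babaaaccbbccbbcccc$bbacba  a
    9  bababaaaccbbccbbcccc$bbac  c
   10  bacbababaaaccbbccbbcccc$b  b
   11  bbacbababaaaccbbccbbcccc$  $
   12  bbccbbcccc$bbacbababaaacc  c
   13  bbcccc$bbacbababaaaccbbcc  c
   14  bccbbcccc$bbacbababaaaccb  b
   15  bcccc$bbacbababaaaccbbccb  b
   16  c$bbacbababaaaccbbccbbccc  c
   17  cbababaaaccbbccbbcccc$bba  a
   18  cbbccbbcccc$bbacbababaaac  c
   19  cbbcccc$bbacbababaaaccbbc  c
   20  cc$bbacbababaaaccbbccbbcc  c
   21  ccbbccbbcccc$bbacbababaaa  a
   22  ccbbcccc$bbacbababaaaccbb  b
   23  ccc$bbacbababaaaccbbccbbc  c
   24  cccc$bbacbababaaaccbbccbb  b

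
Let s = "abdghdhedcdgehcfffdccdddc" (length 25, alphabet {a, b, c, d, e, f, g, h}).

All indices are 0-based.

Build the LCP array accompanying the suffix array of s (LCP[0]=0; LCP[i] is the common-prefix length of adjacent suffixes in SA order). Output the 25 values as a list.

sorted suffixes:
  #0 SA[0]=0  'abdghdhedcdgehcfffdccdddc'
  #1 SA[1]=1  'bdghdhedcdgehcfffdccdddc'
  #2 SA[2]=24  'c'
  #3 SA[3]=19  'ccdddc'
  #4 SA[4]=20  'cdddc'
  #5 SA[5]=9  'cdgehcfffdccdddc'
  #6 SA[6]=14  'cfffdccdddc'
  #7 SA[7]=23  'dc'
  #8 SA[8]=18  'dccdddc'
  #9 SA[9]=8  'dcdgehcfffdccdddc'
  #10 SA[10]=22  'ddc'
  #11 SA[11]=21  'dddc'
  #12 SA[12]=10  'dgehcfffdccdddc'
  #13 SA[13]=2  'dghdhedcdgehcfffdccdddc'
  #14 SA[14]=5  'dhedcdgehcfffdccdddc'
  #15 SA[15]=7  'edcdgehcfffdccdddc'
  #16 SA[16]=12  'ehcfffdccdddc'
  #17 SA[17]=17  'fdccdddc'
  #18 SA[18]=16  'ffdccdddc'
  #19 SA[19]=15  'fffdccdddc'
  #20 SA[20]=11  'gehcfffdccdddc'
  #21 SA[21]=3  'ghdhedcdgehcfffdccdddc'
  #22 SA[22]=13  'hcfffdccdddc'
  #23 SA[23]=4  'hdhedcdgehcfffdccdddc'
  #24 SA[24]=6  'hedcdgehcfffdccdddc'

SA = [0, 1, 24, 19, 20, 9, 14, 23, 18, 8, 22, 21, 10, 2, 5, 7, 12, 17, 16, 15, 11, 3, 13, 4, 6]
[i] adj suffixes → lcp
  [1] 0/1 → 0 ('')
  [2] 1/24 → 0 ('')
  [3] 24/19 → 1 ('c')
  [4] 19/20 → 1 ('c')
  [5] 20/9 → 2 ('cd')
  [6] 9/14 → 1 ('c')
  [7] 14/23 → 0 ('')
  [8] 23/18 → 2 ('dc')
  [9] 18/8 → 2 ('dc')
  [10] 8/22 → 1 ('d')
  [11] 22/21 → 2 ('dd')
  [12] 21/10 → 1 ('d')
  [13] 10/2 → 2 ('dg')
  [14] 2/5 → 1 ('d')
  [15] 5/7 → 0 ('')
  [16] 7/12 → 1 ('e')
  [17] 12/17 → 0 ('')
  [18] 17/16 → 1 ('f')
  [19] 16/15 → 2 ('ff')
  [20] 15/11 → 0 ('')
  [21] 11/3 → 1 ('g')
  [22] 3/13 → 0 ('')
  [23] 13/4 → 1 ('h')
  [24] 4/6 → 1 ('h')

[0, 0, 0, 1, 1, 2, 1, 0, 2, 2, 1, 2, 1, 2, 1, 0, 1, 0, 1, 2, 0, 1, 0, 1, 1]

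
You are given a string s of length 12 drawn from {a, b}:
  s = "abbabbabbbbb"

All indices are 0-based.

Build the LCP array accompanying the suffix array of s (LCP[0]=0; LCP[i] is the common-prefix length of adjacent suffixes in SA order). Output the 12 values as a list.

rank | idx | suffix
   0 |   0 | abbabbabbbbb
   1 |   3 | abbabbbbb
   2 |   6 | abbbbb
   3 |  11 | b
   4 |   2 | babbabbbbb
   5 |   5 | babbbbb
   6 |  10 | bb
   7 |   1 | bbabbabbbbb
   8 |   4 | bbabbbbb
   9 |   9 | bbb
  10 |   8 | bbbb
  11 |   7 | bbbbb

SA = [0, 3, 6, 11, 2, 5, 10, 1, 4, 9, 8, 7]
i: (SA[i-1],SA[i]) lcp shared
  1: (0,3) 6 'abbabb'
  2: (3,6) 3 'abb'
  3: (6,11) 0 ''
  4: (11,2) 1 'b'
  5: (2,5) 4 'babb'
  6: (5,10) 1 'b'
  7: (10,1) 2 'bb'
  8: (1,4) 5 'bbabb'
  9: (4,9) 2 'bb'
  10: (9,8) 3 'bbb'
  11: (8,7) 4 'bbbb'

[0, 6, 3, 0, 1, 4, 1, 2, 5, 2, 3, 4]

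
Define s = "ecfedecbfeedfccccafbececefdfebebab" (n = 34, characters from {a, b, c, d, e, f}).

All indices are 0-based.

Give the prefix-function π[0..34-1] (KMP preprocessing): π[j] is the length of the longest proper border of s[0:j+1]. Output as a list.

[0, 0, 0, 1, 0, 1, 2, 0, 0, 1, 1, 0, 0, 0, 0, 0, 0, 0, 0, 0, 1, 2, 1, 2, 1, 0, 0, 0, 1, 0, 1, 0, 0, 0]

π[0] = 0
j=1 s[j]='c': π[1]=0 (border '')
j=2 s[j]='f': π[2]=0 (border '')
j=3 s[j]='e': π[3]=1 (border 'e')
j=4 s[j]='d': k: 1→0; π[4]=0 (border '')
j=5 s[j]='e': π[5]=1 (border 'e')
j=6 s[j]='c': π[6]=2 (border 'ec')
j=7 s[j]='b': k: 2→0; π[7]=0 (border '')
j=8 s[j]='f': π[8]=0 (border '')
j=9 s[j]='e': π[9]=1 (border 'e')
j=10 s[j]='e': k: 1→0; π[10]=1 (border 'e')
j=11 s[j]='d': k: 1→0; π[11]=0 (border '')
j=12 s[j]='f': π[12]=0 (border '')
j=13 s[j]='c': π[13]=0 (border '')
j=14 s[j]='c': π[14]=0 (border '')
j=15 s[j]='c': π[15]=0 (border '')
j=16 s[j]='c': π[16]=0 (border '')
j=17 s[j]='a': π[17]=0 (border '')
j=18 s[j]='f': π[18]=0 (border '')
j=19 s[j]='b': π[19]=0 (border '')
j=20 s[j]='e': π[20]=1 (border 'e')
j=21 s[j]='c': π[21]=2 (border 'ec')
j=22 s[j]='e': k: 2→0; π[22]=1 (border 'e')
j=23 s[j]='c': π[23]=2 (border 'ec')
j=24 s[j]='e': k: 2→0; π[24]=1 (border 'e')
j=25 s[j]='f': k: 1→0; π[25]=0 (border '')
j=26 s[j]='d': π[26]=0 (border '')
j=27 s[j]='f': π[27]=0 (border '')
j=28 s[j]='e': π[28]=1 (border 'e')
j=29 s[j]='b': k: 1→0; π[29]=0 (border '')
j=30 s[j]='e': π[30]=1 (border 'e')
j=31 s[j]='b': k: 1→0; π[31]=0 (border '')
j=32 s[j]='a': π[32]=0 (border '')
j=33 s[j]='b': π[33]=0 (border '')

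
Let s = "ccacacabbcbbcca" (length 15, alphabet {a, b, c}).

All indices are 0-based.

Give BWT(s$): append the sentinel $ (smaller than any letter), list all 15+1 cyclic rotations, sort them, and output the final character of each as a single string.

accccacbbcaacbb$

rank  rotation          last
    0  $ccacacabbcbbcca  a
    1  a$ccacacabbcbbcc  c
    2  abbcbbcca$ccacac  c
    3  acabbcbbcca$ccac  c
    4  acacabbcbbcca$cc  c
    5  bbcbbcca$ccacaca  a
    6  bbcca$ccacacabbc  c
    7  bcbbcca$ccacacab  b
    8  bcca$ccacacabbcb  b
    9  ca$ccacacabbcbbc  c
   10  cabbcbbcca$ccaca  a
   11  cacabbcbbcca$cca  a
   12  cacacabbcbbcca$c  c
   13  cbbcca$ccacacabb  b
   14  cca$ccacacabbcbb  b
   15  ccacacabbcbbcca$  $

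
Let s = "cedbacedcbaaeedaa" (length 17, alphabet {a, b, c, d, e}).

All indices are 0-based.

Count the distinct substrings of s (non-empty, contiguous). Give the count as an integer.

sorted suffixes:
  #0 SA[0]=16  'a'
  #1 SA[1]=15  'aa'
  #2 SA[2]=10  'aaeedaa'
  #3 SA[3]=4  'acedcbaaeedaa'
  #4 SA[4]=11  'aeedaa'
  #5 SA[5]=9  'baaeedaa'
  #6 SA[6]=3  'bacedcbaaeedaa'
  #7 SA[7]=8  'cbaaeedaa'
  #8 SA[8]=0  'cedbacedcbaaeedaa'
  #9 SA[9]=5  'cedcbaaeedaa'
  #10 SA[10]=14  'daa'
  #11 SA[11]=2  'dbacedcbaaeedaa'
  #12 SA[12]=7  'dcbaaeedaa'
  #13 SA[13]=13  'edaa'
  #14 SA[14]=1  'edbacedcbaaeedaa'
  #15 SA[15]=6  'edcbaaeedaa'
  #16 SA[16]=12  'eedaa'

SA = [16, 15, 10, 4, 11, 9, 3, 8, 0, 5, 14, 2, 7, 13, 1, 6, 12]
rank  pair      lcp
   1  s[16:],s[15:]  1  'a'
   2  s[15:],s[10:]  2  'aa'
   3  s[10:],s[4:]  1  'a'
   4  s[4:],s[11:]  1  'a'
   5  s[11:],s[9:]  0  ''
   6  s[9:],s[3:]  2  'ba'
   7  s[3:],s[8:]  0  ''
   8  s[8:],s[0:]  1  'c'
   9  s[0:],s[5:]  3  'ced'
  10  s[5:],s[14:]  0  ''
  11  s[14:],s[2:]  1  'd'
  12  s[2:],s[7:]  1  'd'
  13  s[7:],s[13:]  0  ''
  14  s[13:],s[1:]  2  'ed'
  15  s[1:],s[6:]  2  'ed'
  16  s[6:],s[12:]  1  'e'

n(n+1)/2 = 17·18/2 = 153
Σ LCP = 0 + 1 + 2 + 1 + 1 + 0 + 2 + 0 + 1 + 3 + 0 + 1 + 1 + 0 + 2 + 2 + 1 = 18
distinct = 153 − 18 = 135

135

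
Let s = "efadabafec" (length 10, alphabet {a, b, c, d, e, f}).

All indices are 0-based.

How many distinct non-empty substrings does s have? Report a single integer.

51

sorted suffixes:
  #0 SA[0]=4  'abafec'
  #1 SA[1]=2  'adabafec'
  #2 SA[2]=6  'afec'
  #3 SA[3]=5  'bafec'
  #4 SA[4]=9  'c'
  #5 SA[5]=3  'dabafec'
  #6 SA[6]=8  'ec'
  #7 SA[7]=0  'efadabafec'
  #8 SA[8]=1  'fadabafec'
  #9 SA[9]=7  'fec'

SA = [4, 2, 6, 5, 9, 3, 8, 0, 1, 7]
i: (SA[i-1],SA[i]) lcp shared
  1: (4,2) 1 'a'
  2: (2,6) 1 'a'
  3: (6,5) 0 ''
  4: (5,9) 0 ''
  5: (9,3) 0 ''
  6: (3,8) 0 ''
  7: (8,0) 1 'e'
  8: (0,1) 0 ''
  9: (1,7) 1 'f'

n(n+1)/2 = 10·11/2 = 55
Σ LCP = 0 + 1 + 1 + 0 + 0 + 0 + 0 + 1 + 0 + 1 = 4
distinct = 55 − 4 = 51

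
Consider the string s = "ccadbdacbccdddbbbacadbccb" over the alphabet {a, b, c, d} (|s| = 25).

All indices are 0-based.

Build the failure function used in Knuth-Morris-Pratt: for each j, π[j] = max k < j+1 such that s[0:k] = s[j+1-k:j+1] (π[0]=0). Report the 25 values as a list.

[0, 1, 0, 0, 0, 0, 0, 1, 0, 1, 2, 0, 0, 0, 0, 0, 0, 0, 1, 0, 0, 0, 1, 2, 0]

π[0] = 0
j=1 s[j]='c': π[1]=1 (border 'c')
j=2 s[j]='a': k: 1→0; π[2]=0 (border '')
j=3 s[j]='d': π[3]=0 (border '')
j=4 s[j]='b': π[4]=0 (border '')
j=5 s[j]='d': π[5]=0 (border '')
j=6 s[j]='a': π[6]=0 (border '')
j=7 s[j]='c': π[7]=1 (border 'c')
j=8 s[j]='b': k: 1→0; π[8]=0 (border '')
j=9 s[j]='c': π[9]=1 (border 'c')
j=10 s[j]='c': π[10]=2 (border 'cc')
j=11 s[j]='d': k: 2→1→0; π[11]=0 (border '')
j=12 s[j]='d': π[12]=0 (border '')
j=13 s[j]='d': π[13]=0 (border '')
j=14 s[j]='b': π[14]=0 (border '')
j=15 s[j]='b': π[15]=0 (border '')
j=16 s[j]='b': π[16]=0 (border '')
j=17 s[j]='a': π[17]=0 (border '')
j=18 s[j]='c': π[18]=1 (border 'c')
j=19 s[j]='a': k: 1→0; π[19]=0 (border '')
j=20 s[j]='d': π[20]=0 (border '')
j=21 s[j]='b': π[21]=0 (border '')
j=22 s[j]='c': π[22]=1 (border 'c')
j=23 s[j]='c': π[23]=2 (border 'cc')
j=24 s[j]='b': k: 2→1→0; π[24]=0 (border '')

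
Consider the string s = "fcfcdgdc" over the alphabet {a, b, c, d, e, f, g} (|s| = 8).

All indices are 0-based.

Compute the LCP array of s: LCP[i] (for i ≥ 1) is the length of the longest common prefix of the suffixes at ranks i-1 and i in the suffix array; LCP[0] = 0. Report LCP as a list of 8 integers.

rank | idx | suffix
   0 |   7 | c
   1 |   3 | cdgdc
   2 |   1 | cfcdgdc
   3 |   6 | dc
   4 |   4 | dgdc
   5 |   2 | fcdgdc
   6 |   0 | fcfcdgdc
   7 |   5 | gdc

SA = [7, 3, 1, 6, 4, 2, 0, 5]
rank  pair      lcp
   1  s[7:],s[3:]  1  'c'
   2  s[3:],s[1:]  1  'c'
   3  s[1:],s[6:]  0  ''
   4  s[6:],s[4:]  1  'd'
   5  s[4:],s[2:]  0  ''
   6  s[2:],s[0:]  2  'fc'
   7  s[0:],s[5:]  0  ''

[0, 1, 1, 0, 1, 0, 2, 0]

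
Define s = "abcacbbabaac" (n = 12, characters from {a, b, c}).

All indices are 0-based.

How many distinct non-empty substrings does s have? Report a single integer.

66

rank→(start, suffix):
  0 → (9, 'aac')
  1 → (7, 'abaac')
  2 → (0, 'abcacbbabaac')
  3 → (10, 'ac')
  4 → (3, 'acbbabaac')
  5 → (8, 'baac')
  6 → (6, 'babaac')
  7 → (5, 'bbabaac')
  8 → (1, 'bcacbbabaac')
  9 → (11, 'c')
  10 → (2, 'cacbbabaac')
  11 → (4, 'cbbabaac')

SA = [9, 7, 0, 10, 3, 8, 6, 5, 1, 11, 2, 4]
[i] adj suffixes → lcp
  [1] 9/7 → 1 ('a')
  [2] 7/0 → 2 ('ab')
  [3] 0/10 → 1 ('a')
  [4] 10/3 → 2 ('ac')
  [5] 3/8 → 0 ('')
  [6] 8/6 → 2 ('ba')
  [7] 6/5 → 1 ('b')
  [8] 5/1 → 1 ('b')
  [9] 1/11 → 0 ('')
  [10] 11/2 → 1 ('c')
  [11] 2/4 → 1 ('c')

n(n+1)/2 = 12·13/2 = 78
Σ LCP = 0 + 1 + 2 + 1 + 2 + 0 + 2 + 1 + 1 + 0 + 1 + 1 = 12
distinct = 78 − 12 = 66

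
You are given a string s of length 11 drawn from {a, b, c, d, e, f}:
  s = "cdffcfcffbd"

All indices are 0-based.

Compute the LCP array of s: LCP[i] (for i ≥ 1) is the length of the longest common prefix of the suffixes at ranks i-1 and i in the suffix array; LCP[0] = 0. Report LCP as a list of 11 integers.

rank→(start, suffix):
  0 → (9, 'bd')
  1 → (0, 'cdffcfcffbd')
  2 → (4, 'cfcffbd')
  3 → (6, 'cffbd')
  4 → (10, 'd')
  5 → (1, 'dffcfcffbd')
  6 → (8, 'fbd')
  7 → (3, 'fcfcffbd')
  8 → (5, 'fcffbd')
  9 → (7, 'ffbd')
  10 → (2, 'ffcfcffbd')

SA = [9, 0, 4, 6, 10, 1, 8, 3, 5, 7, 2]
rank  pair      lcp
   1  s[9:],s[0:]  0  ''
   2  s[0:],s[4:]  1  'c'
   3  s[4:],s[6:]  2  'cf'
   4  s[6:],s[10:]  0  ''
   5  s[10:],s[1:]  1  'd'
   6  s[1:],s[8:]  0  ''
   7  s[8:],s[3:]  1  'f'
   8  s[3:],s[5:]  3  'fcf'
   9  s[5:],s[7:]  1  'f'
  10  s[7:],s[2:]  2  'ff'

[0, 0, 1, 2, 0, 1, 0, 1, 3, 1, 2]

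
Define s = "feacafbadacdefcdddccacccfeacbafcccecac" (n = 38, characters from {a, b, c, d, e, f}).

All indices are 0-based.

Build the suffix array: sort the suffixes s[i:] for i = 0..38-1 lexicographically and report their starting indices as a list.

[36, 2, 26, 20, 9, 7, 4, 29, 6, 28, 37, 35, 19, 3, 27, 18, 31, 21, 32, 22, 14, 10, 33, 23, 8, 17, 16, 15, 11, 1, 25, 34, 12, 5, 30, 13, 0, 24]

rank | idx | suffix
   0 |  36 | ac
   1 |   2 | acafbadacdefcdddccacccfeacbafcccecac
   2 |  26 | acbafcccecac
   3 |  20 | acccfeacbafcccecac
   4 |   9 | acdefcdddccacccfeacbafcccecac
   5 |   7 | adacdefcdddccacccfeacbafcccecac
   6 |   4 | afbadacdefcdddccacccfeacbafcccecac
   7 |  29 | afcccecac
   8 |   6 | badacdefcdddccacccfeacbafcccecac
   9 |  28 | bafcccecac
  10 |  37 | c
  11 |  35 | cac
  12 |  19 | cacccfeacbafcccecac
  13 |   3 | cafbadacdefcdddccacccfeacbafcccecac
  14 |  27 | cbafcccecac
  15 |  18 | ccacccfeacbafcccecac
  16 |  31 | cccecac
  17 |  21 | cccfeacbafcccecac
  18 |  32 | ccecac
  19 |  22 | ccfeacbafcccecac
  20 |  14 | cdddccacccfeacbafcccecac
  21 |  10 | cdefcdddccacccfeacbafcccecac
  22 |  33 | cecac
  23 |  23 | cfeacbafcccecac
  24 |   8 | dacdefcdddccacccfeacbafcccecac
  25 |  17 | dccacccfeacbafcccecac
  26 |  16 | ddccacccfeacbafcccecac
  27 |  15 | dddccacccfeacbafcccecac
  28 |  11 | defcdddccacccfeacbafcccecac
  29 |   1 | eacafbadacdefcdddccacccfeacbafcccecac
  30 |  25 | eacbafcccecac
  31 |  34 | ecac
  32 |  12 | efcdddccacccfeacbafcccecac
  33 |   5 | fbadacdefcdddccacccfeacbafcccecac
  34 |  30 | fcccecac
  35 |  13 | fcdddccacccfeacbafcccecac
  36 |   0 | feacafbadacdefcdddccacccfeacbafcccecac
  37 |  24 | feacbafcccecac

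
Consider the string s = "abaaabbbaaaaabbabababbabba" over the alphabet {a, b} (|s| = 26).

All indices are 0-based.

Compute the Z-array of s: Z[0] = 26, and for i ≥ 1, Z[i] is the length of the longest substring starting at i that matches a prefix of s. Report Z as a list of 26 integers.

Z[0]=26
i=1: fresh scan; Z[1]=0
i=2: fresh scan; Z[2]=1 grow→box=[2,3)
i=3: fresh scan; Z[3]=1 grow→box=[3,4)
i=4: fresh scan; Z[4]=2 grow→box=[4,6)
i=5: min(r-i=1, Z[1]=0)=0; Z[5]=0
i=6: fresh scan; Z[6]=0
i=7: fresh scan; Z[7]=0
i=8: fresh scan; Z[8]=1 grow→box=[8,9)
i=9: fresh scan; Z[9]=1 grow→box=[9,10)
i=10: fresh scan; Z[10]=1 grow→box=[10,11)
i=11: fresh scan; Z[11]=1 grow→box=[11,12)
i=12: fresh scan; Z[12]=2 grow→box=[12,14)
i=13: min(r-i=1, Z[1]=0)=0; Z[13]=0
i=14: fresh scan; Z[14]=0
i=15: fresh scan; Z[15]=3 grow→box=[15,18)
i=16: min(r-i=2, Z[1]=0)=0; Z[16]=0
i=17: min(r-i=1, Z[2]=1)=1; Z[17]=3 grow→box=[17,20)
i=18: min(r-i=2, Z[1]=0)=0; Z[18]=0
i=19: min(r-i=1, Z[2]=1)=1; Z[19]=2 grow→box=[19,21)
i=20: min(r-i=1, Z[1]=0)=0; Z[20]=0
i=21: fresh scan; Z[21]=0
i=22: fresh scan; Z[22]=2 grow→box=[22,24)
i=23: min(r-i=1, Z[1]=0)=0; Z[23]=0
i=24: fresh scan; Z[24]=0
i=25: fresh scan; Z[25]=1 grow→box=[25,26)

[26, 0, 1, 1, 2, 0, 0, 0, 1, 1, 1, 1, 2, 0, 0, 3, 0, 3, 0, 2, 0, 0, 2, 0, 0, 1]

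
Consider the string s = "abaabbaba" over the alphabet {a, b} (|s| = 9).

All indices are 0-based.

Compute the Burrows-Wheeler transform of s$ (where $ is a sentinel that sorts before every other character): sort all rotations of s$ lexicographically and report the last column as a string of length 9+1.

abbb$aaaba

rank  rotation    last
    0  $abaabbaba  a
    1  a$abaabbab  b
    2  aabbaba$ab  b
    3  aba$abaabb  b
    4  abaabbaba$  $
    5  abbaba$aba  a
    6  ba$abaabba  a
    7  baabbaba$a  a
    8  baba$abaab  b
    9  bbaba$abaa  a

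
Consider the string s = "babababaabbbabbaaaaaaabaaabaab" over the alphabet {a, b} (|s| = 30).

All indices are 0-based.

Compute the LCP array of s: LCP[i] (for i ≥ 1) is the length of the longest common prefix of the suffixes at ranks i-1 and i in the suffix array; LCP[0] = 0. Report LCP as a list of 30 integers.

[0, 6, 5, 4, 3, 6, 2, 3, 5, 3, 1, 2, 4, 5, 3, 5, 2, 3, 0, 1, 4, 3, 4, 2, 4, 6, 3, 1, 3, 2]

sorted suffixes:
  #0 SA[0]=15  'aaaaaaabaaabaab'
  #1 SA[1]=16  'aaaaaabaaabaab'
  #2 SA[2]=17  'aaaaabaaabaab'
  #3 SA[3]=18  'aaaabaaabaab'
  #4 SA[4]=19  'aaabaaabaab'
  #5 SA[5]=23  'aaabaab'
  #6 SA[6]=27  'aab'
  #7 SA[7]=20  'aabaaabaab'
  #8 SA[8]=24  'aabaab'
  #9 SA[9]=7  'aabbbabbaaaaaaabaaabaab'
  #10 SA[10]=28  'ab'
  #11 SA[11]=21  'abaaabaab'
  #12 SA[12]=25  'abaab'
  #13 SA[13]=5  'abaabbbabbaaaaaaabaaabaab'
  #14 SA[14]=3  'ababaabbbabbaaaaaaabaaabaab'
  #15 SA[15]=1  'abababaabbbabbaaaaaaabaaabaab'
  #16 SA[16]=12  'abbaaaaaaabaaabaab'
  #17 SA[17]=8  'abbbabbaaaaaaabaaabaab'
  #18 SA[18]=29  'b'
  #19 SA[19]=14  'baaaaaaabaaabaab'
  #20 SA[20]=22  'baaabaab'
  #21 SA[21]=26  'baab'
  #22 SA[22]=6  'baabbbabbaaaaaaabaaabaab'
  #23 SA[23]=4  'babaabbbabbaaaaaaabaaabaab'
  #24 SA[24]=2  'bababaabbbabbaaaaaaabaaabaab'
  #25 SA[25]=0  'babababaabbbabbaaaaaaabaaabaab'
  #26 SA[26]=11  'babbaaaaaaabaaabaab'
  #27 SA[27]=13  'bbaaaaaaabaaabaab'
  #28 SA[28]=10  'bbabbaaaaaaabaaabaab'
  #29 SA[29]=9  'bbbabbaaaaaaabaaabaab'

SA = [15, 16, 17, 18, 19, 23, 27, 20, 24, 7, 28, 21, 25, 5, 3, 1, 12, 8, 29, 14, 22, 26, 6, 4, 2, 0, 11, 13, 10, 9]
rank  pair      lcp
   1  s[15:],s[16:]  6  'aaaaaa'
   2  s[16:],s[17:]  5  'aaaaa'
   3  s[17:],s[18:]  4  'aaaa'
   4  s[18:],s[19:]  3  'aaa'
   5  s[19:],s[23:]  6  'aaabaa'
   6  s[23:],s[27:]  2  'aa'
   7  s[27:],s[20:]  3  'aab'
   8  s[20:],s[24:]  5  'aabaa'
   9  s[24:],s[7:]  3  'aab'
  10  s[7:],s[28:]  1  'a'
  11  s[28:],s[21:]  2  'ab'
  12  s[21:],s[25:]  4  'abaa'
  13  s[25:],s[5:]  5  'abaab'
  14  s[5:],s[3:]  3  'aba'
  15  s[3:],s[1:]  5  'ababa'
  16  s[1:],s[12:]  2  'ab'
  17  s[12:],s[8:]  3  'abb'
  18  s[8:],s[29:]  0  ''
  19  s[29:],s[14:]  1  'b'
  20  s[14:],s[22:]  4  'baaa'
  21  s[22:],s[26:]  3  'baa'
  22  s[26:],s[6:]  4  'baab'
  23  s[6:],s[4:]  2  'ba'
  24  s[4:],s[2:]  4  'baba'
  25  s[2:],s[0:]  6  'bababa'
  26  s[0:],s[11:]  3  'bab'
  27  s[11:],s[13:]  1  'b'
  28  s[13:],s[10:]  3  'bba'
  29  s[10:],s[9:]  2  'bb'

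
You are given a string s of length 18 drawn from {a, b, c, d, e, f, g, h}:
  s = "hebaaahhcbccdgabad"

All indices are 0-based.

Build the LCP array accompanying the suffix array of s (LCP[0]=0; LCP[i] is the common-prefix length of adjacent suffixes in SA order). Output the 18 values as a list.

sorted suffixes:
  #0 SA[0]=3  'aaahhcbccdgabad'
  #1 SA[1]=4  'aahhcbccdgabad'
  #2 SA[2]=14  'abad'
  #3 SA[3]=16  'ad'
  #4 SA[4]=5  'ahhcbccdgabad'
  #5 SA[5]=2  'baaahhcbccdgabad'
  #6 SA[6]=15  'bad'
  #7 SA[7]=9  'bccdgabad'
  #8 SA[8]=8  'cbccdgabad'
  #9 SA[9]=10  'ccdgabad'
  #10 SA[10]=11  'cdgabad'
  #11 SA[11]=17  'd'
  #12 SA[12]=12  'dgabad'
  #13 SA[13]=1  'ebaaahhcbccdgabad'
  #14 SA[14]=13  'gabad'
  #15 SA[15]=7  'hcbccdgabad'
  #16 SA[16]=0  'hebaaahhcbccdgabad'
  #17 SA[17]=6  'hhcbccdgabad'

SA = [3, 4, 14, 16, 5, 2, 15, 9, 8, 10, 11, 17, 12, 1, 13, 7, 0, 6]
i: (SA[i-1],SA[i]) lcp shared
  1: (3,4) 2 'aa'
  2: (4,14) 1 'a'
  3: (14,16) 1 'a'
  4: (16,5) 1 'a'
  5: (5,2) 0 ''
  6: (2,15) 2 'ba'
  7: (15,9) 1 'b'
  8: (9,8) 0 ''
  9: (8,10) 1 'c'
  10: (10,11) 1 'c'
  11: (11,17) 0 ''
  12: (17,12) 1 'd'
  13: (12,1) 0 ''
  14: (1,13) 0 ''
  15: (13,7) 0 ''
  16: (7,0) 1 'h'
  17: (0,6) 1 'h'

[0, 2, 1, 1, 1, 0, 2, 1, 0, 1, 1, 0, 1, 0, 0, 0, 1, 1]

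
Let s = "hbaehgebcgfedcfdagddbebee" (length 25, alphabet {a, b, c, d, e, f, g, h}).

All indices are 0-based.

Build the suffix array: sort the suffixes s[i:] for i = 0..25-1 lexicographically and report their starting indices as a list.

rank | idx | suffix
   0 |   2 | aehgebcgfedcfdagddbebee
   1 |  16 | agddbebee
   2 |   1 | baehgebcgfedcfdagddbebee
   3 |   7 | bcgfedcfdagddbebee
   4 |  20 | bebee
   5 |  22 | bee
   6 |  13 | cfdagddbebee
   7 |   8 | cgfedcfdagddbebee
   8 |  15 | dagddbebee
   9 |  19 | dbebee
  10 |  12 | dcfdagddbebee
  11 |  18 | ddbebee
  12 |  24 | e
  13 |   6 | ebcgfedcfdagddbebee
  14 |  21 | ebee
  15 |  11 | edcfdagddbebee
  16 |  23 | ee
  17 |   3 | ehgebcgfedcfdagddbebee
  18 |  14 | fdagddbebee
  19 |  10 | fedcfdagddbebee
  20 |  17 | gddbebee
  21 |   5 | gebcgfedcfdagddbebee
  22 |   9 | gfedcfdagddbebee
  23 |   0 | hbaehgebcgfedcfdagddbebee
  24 |   4 | hgebcgfedcfdagddbebee

[2, 16, 1, 7, 20, 22, 13, 8, 15, 19, 12, 18, 24, 6, 21, 11, 23, 3, 14, 10, 17, 5, 9, 0, 4]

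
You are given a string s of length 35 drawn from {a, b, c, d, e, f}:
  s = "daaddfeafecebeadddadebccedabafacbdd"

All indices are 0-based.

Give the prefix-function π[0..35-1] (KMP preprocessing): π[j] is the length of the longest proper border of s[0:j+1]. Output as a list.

π[0] = 0
j=1 s[j]='a': π[1]=0 (border '')
j=2 s[j]='a': π[2]=0 (border '')
j=3 s[j]='d': π[3]=1 (border 'd')
j=4 s[j]='d': k: 1→0; π[4]=1 (border 'd')
j=5 s[j]='f': k: 1→0; π[5]=0 (border '')
j=6 s[j]='e': π[6]=0 (border '')
j=7 s[j]='a': π[7]=0 (border '')
j=8 s[j]='f': π[8]=0 (border '')
j=9 s[j]='e': π[9]=0 (border '')
j=10 s[j]='c': π[10]=0 (border '')
j=11 s[j]='e': π[11]=0 (border '')
j=12 s[j]='b': π[12]=0 (border '')
j=13 s[j]='e': π[13]=0 (border '')
j=14 s[j]='a': π[14]=0 (border '')
j=15 s[j]='d': π[15]=1 (border 'd')
j=16 s[j]='d': k: 1→0; π[16]=1 (border 'd')
j=17 s[j]='d': k: 1→0; π[17]=1 (border 'd')
j=18 s[j]='a': π[18]=2 (border 'da')
j=19 s[j]='d': k: 2→0; π[19]=1 (border 'd')
j=20 s[j]='e': k: 1→0; π[20]=0 (border '')
j=21 s[j]='b': π[21]=0 (border '')
j=22 s[j]='c': π[22]=0 (border '')
j=23 s[j]='c': π[23]=0 (border '')
j=24 s[j]='e': π[24]=0 (border '')
j=25 s[j]='d': π[25]=1 (border 'd')
j=26 s[j]='a': π[26]=2 (border 'da')
j=27 s[j]='b': k: 2→0; π[27]=0 (border '')
j=28 s[j]='a': π[28]=0 (border '')
j=29 s[j]='f': π[29]=0 (border '')
j=30 s[j]='a': π[30]=0 (border '')
j=31 s[j]='c': π[31]=0 (border '')
j=32 s[j]='b': π[32]=0 (border '')
j=33 s[j]='d': π[33]=1 (border 'd')
j=34 s[j]='d': k: 1→0; π[34]=1 (border 'd')

[0, 0, 0, 1, 1, 0, 0, 0, 0, 0, 0, 0, 0, 0, 0, 1, 1, 1, 2, 1, 0, 0, 0, 0, 0, 1, 2, 0, 0, 0, 0, 0, 0, 1, 1]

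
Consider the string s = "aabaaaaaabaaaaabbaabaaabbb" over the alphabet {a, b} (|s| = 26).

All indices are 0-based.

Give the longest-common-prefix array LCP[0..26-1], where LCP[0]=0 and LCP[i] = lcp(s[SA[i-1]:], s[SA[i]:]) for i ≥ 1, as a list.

[0, 5, 6, 4, 5, 3, 4, 5, 2, 8, 6, 3, 4, 1, 7, 5, 2, 3, 0, 1, 6, 4, 3, 1, 2, 2]

rank→(start, suffix):
  0 → (3, 'aaaaaabaaaaabbaabaaabbb')
  1 → (4, 'aaaaabaaaaabbaabaaabbb')
  2 → (10, 'aaaaabbaabaaabbb')
  3 → (5, 'aaaabaaaaabbaabaaabbb')
  4 → (11, 'aaaabbaabaaabbb')
  5 → (6, 'aaabaaaaabbaabaaabbb')
  6 → (12, 'aaabbaabaaabbb')
  7 → (20, 'aaabbb')
  8 → (0, 'aabaaaaaabaaaaabbaabaaabbb')
  9 → (7, 'aabaaaaabbaabaaabbb')
  10 → (17, 'aabaaabbb')
  11 → (13, 'aabbaabaaabbb')
  12 → (21, 'aabbb')
  13 → (1, 'abaaaaaabaaaaabbaabaaabbb')
  14 → (8, 'abaaaaabbaabaaabbb')
  15 → (18, 'abaaabbb')
  16 → (14, 'abbaabaaabbb')
  17 → (22, 'abbb')
  18 → (25, 'b')
  19 → (2, 'baaaaaabaaaaabbaabaaabbb')
  20 → (9, 'baaaaabbaabaaabbb')
  21 → (19, 'baaabbb')
  22 → (16, 'baabaaabbb')
  23 → (24, 'bb')
  24 → (15, 'bbaabaaabbb')
  25 → (23, 'bbb')

SA = [3, 4, 10, 5, 11, 6, 12, 20, 0, 7, 17, 13, 21, 1, 8, 18, 14, 22, 25, 2, 9, 19, 16, 24, 15, 23]
i: (SA[i-1],SA[i]) lcp shared
  1: (3,4) 5 'aaaaa'
  2: (4,10) 6 'aaaaab'
  3: (10,5) 4 'aaaa'
  4: (5,11) 5 'aaaab'
  5: (11,6) 3 'aaa'
  6: (6,12) 4 'aaab'
  7: (12,20) 5 'aaabb'
  8: (20,0) 2 'aa'
  9: (0,7) 8 'aabaaaaa'
  10: (7,17) 6 'aabaaa'
  11: (17,13) 3 'aab'
  12: (13,21) 4 'aabb'
  13: (21,1) 1 'a'
  14: (1,8) 7 'abaaaaa'
  15: (8,18) 5 'abaaa'
  16: (18,14) 2 'ab'
  17: (14,22) 3 'abb'
  18: (22,25) 0 ''
  19: (25,2) 1 'b'
  20: (2,9) 6 'baaaaa'
  21: (9,19) 4 'baaa'
  22: (19,16) 3 'baa'
  23: (16,24) 1 'b'
  24: (24,15) 2 'bb'
  25: (15,23) 2 'bb'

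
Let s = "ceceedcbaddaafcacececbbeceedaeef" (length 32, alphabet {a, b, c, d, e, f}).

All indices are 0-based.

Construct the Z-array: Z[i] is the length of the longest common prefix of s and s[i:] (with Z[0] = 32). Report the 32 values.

Z[0]=32
i=1: fresh scan; Z[1]=0
i=2: fresh scan; Z[2]=2 grow→box=[2,4)
i=3: min(r-i=1, Z[1]=0)=0; Z[3]=0
i=4: fresh scan; Z[4]=0
i=5: fresh scan; Z[5]=0
i=6: fresh scan; Z[6]=1 grow→box=[6,7)
i=7: fresh scan; Z[7]=0
i=8: fresh scan; Z[8]=0
i=9: fresh scan; Z[9]=0
i=10: fresh scan; Z[10]=0
i=11: fresh scan; Z[11]=0
i=12: fresh scan; Z[12]=0
i=13: fresh scan; Z[13]=0
i=14: fresh scan; Z[14]=1 grow→box=[14,15)
i=15: fresh scan; Z[15]=0
i=16: fresh scan; Z[16]=4 grow→box=[16,20)
i=17: min(r-i=3, Z[1]=0)=0; Z[17]=0
i=18: min(r-i=2, Z[2]=2)=2; Z[18]=3 grow→box=[18,21)
i=19: min(r-i=2, Z[1]=0)=0; Z[19]=0
i=20: min(r-i=1, Z[2]=2)=1; Z[20]=1
i=21: fresh scan; Z[21]=0
i=22: fresh scan; Z[22]=0
i=23: fresh scan; Z[23]=0
i=24: fresh scan; Z[24]=2 grow→box=[24,26)
i=25: min(r-i=1, Z[1]=0)=0; Z[25]=0
i=26: fresh scan; Z[26]=0
i=27: fresh scan; Z[27]=0
i=28: fresh scan; Z[28]=0
i=29: fresh scan; Z[29]=0
i=30: fresh scan; Z[30]=0
i=31: fresh scan; Z[31]=0

[32, 0, 2, 0, 0, 0, 1, 0, 0, 0, 0, 0, 0, 0, 1, 0, 4, 0, 3, 0, 1, 0, 0, 0, 2, 0, 0, 0, 0, 0, 0, 0]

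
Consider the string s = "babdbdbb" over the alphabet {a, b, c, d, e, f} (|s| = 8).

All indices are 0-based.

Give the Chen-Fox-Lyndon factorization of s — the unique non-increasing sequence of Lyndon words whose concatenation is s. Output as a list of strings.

emit factor 1: 'b' (i=0, period=1)
emit factor 2: 'abdbdbb' (i=1, period=7)

["b", "abdbdbb"]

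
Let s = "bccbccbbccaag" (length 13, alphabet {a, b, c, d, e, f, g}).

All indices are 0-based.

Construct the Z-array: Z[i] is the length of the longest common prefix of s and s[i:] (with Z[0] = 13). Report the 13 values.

[13, 0, 0, 4, 0, 0, 1, 3, 0, 0, 0, 0, 0]

Z[0]=13
i=1: outside box; Z[1]=0
i=2: outside box; Z[2]=0
i=3: outside box; Z[3]=4 extend→box=[3,7)
i=4: min(r-i=3, Z[1]=0)=0; Z[4]=0
i=5: min(r-i=2, Z[2]=0)=0; Z[5]=0
i=6: min(r-i=1, Z[3]=4)=1; Z[6]=1
i=7: outside box; Z[7]=3 extend→box=[7,10)
i=8: min(r-i=2, Z[1]=0)=0; Z[8]=0
i=9: min(r-i=1, Z[2]=0)=0; Z[9]=0
i=10: outside box; Z[10]=0
i=11: outside box; Z[11]=0
i=12: outside box; Z[12]=0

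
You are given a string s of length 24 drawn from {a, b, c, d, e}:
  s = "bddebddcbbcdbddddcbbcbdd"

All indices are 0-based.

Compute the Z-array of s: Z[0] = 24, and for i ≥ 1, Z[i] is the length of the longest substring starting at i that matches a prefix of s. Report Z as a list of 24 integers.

Z[0]=24
i=1: outside box; Z[1]=0
i=2: outside box; Z[2]=0
i=3: outside box; Z[3]=0
i=4: outside box; Z[4]=3 grow→box=[4,7)
i=5: min(r-i=2, Z[1]=0)=0; Z[5]=0
i=6: min(r-i=1, Z[2]=0)=0; Z[6]=0
i=7: outside box; Z[7]=0
i=8: outside box; Z[8]=1 grow→box=[8,9)
i=9: outside box; Z[9]=1 grow→box=[9,10)
i=10: outside box; Z[10]=0
i=11: outside box; Z[11]=0
i=12: outside box; Z[12]=3 grow→box=[12,15)
i=13: min(r-i=2, Z[1]=0)=0; Z[13]=0
i=14: min(r-i=1, Z[2]=0)=0; Z[14]=0
i=15: outside box; Z[15]=0
i=16: outside box; Z[16]=0
i=17: outside box; Z[17]=0
i=18: outside box; Z[18]=1 grow→box=[18,19)
i=19: outside box; Z[19]=1 grow→box=[19,20)
i=20: outside box; Z[20]=0
i=21: outside box; Z[21]=3 grow→box=[21,24)
i=22: min(r-i=2, Z[1]=0)=0; Z[22]=0
i=23: min(r-i=1, Z[2]=0)=0; Z[23]=0

[24, 0, 0, 0, 3, 0, 0, 0, 1, 1, 0, 0, 3, 0, 0, 0, 0, 0, 1, 1, 0, 3, 0, 0]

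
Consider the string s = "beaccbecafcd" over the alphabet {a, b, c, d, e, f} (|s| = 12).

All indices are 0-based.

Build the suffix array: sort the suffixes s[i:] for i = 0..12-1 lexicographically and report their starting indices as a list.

rank | idx | suffix
   0 |   2 | accbecafcd
   1 |   8 | afcd
   2 |   0 | beaccbecafcd
   3 |   5 | becafcd
   4 |   7 | cafcd
   5 |   4 | cbecafcd
   6 |   3 | ccbecafcd
   7 |  10 | cd
   8 |  11 | d
   9 |   1 | eaccbecafcd
  10 |   6 | ecafcd
  11 |   9 | fcd

[2, 8, 0, 5, 7, 4, 3, 10, 11, 1, 6, 9]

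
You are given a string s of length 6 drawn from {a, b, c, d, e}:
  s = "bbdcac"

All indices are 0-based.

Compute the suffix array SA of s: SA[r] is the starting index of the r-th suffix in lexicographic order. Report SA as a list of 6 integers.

sorted suffixes:
  #0 SA[0]=4  'ac'
  #1 SA[1]=0  'bbdcac'
  #2 SA[2]=1  'bdcac'
  #3 SA[3]=5  'c'
  #4 SA[4]=3  'cac'
  #5 SA[5]=2  'dcac'

[4, 0, 1, 5, 3, 2]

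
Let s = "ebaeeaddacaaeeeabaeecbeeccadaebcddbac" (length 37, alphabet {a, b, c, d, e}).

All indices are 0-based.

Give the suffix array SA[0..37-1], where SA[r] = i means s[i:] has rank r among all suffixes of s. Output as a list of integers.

rank→(start, suffix):
  0 → (10, 'aaeeeabaeecbeeccadaebcddbac')
  1 → (15, 'abaeecbeeccadaebcddbac')
  2 → (35, 'ac')
  3 → (8, 'acaaeeeabaeecbeeccadaebcddbac')
  4 → (26, 'adaebcddbac')
  5 → (5, 'addacaaeeeabaeecbeeccadaebcddbac')
  6 → (28, 'aebcddbac')
  7 → (2, 'aeeaddacaaeeeabaeecbeeccadaebcddbac')
  8 → (17, 'aeecbeeccadaebcddbac')
  9 → (11, 'aeeeabaeecbeeccadaebcddbac')
  10 → (34, 'bac')
  11 → (1, 'baeeaddacaaeeeabaeecbeeccadaebcddbac')
  12 → (16, 'baeecbeeccadaebcddbac')
  13 → (30, 'bcddbac')
  14 → (21, 'beeccadaebcddbac')
  15 → (36, 'c')
  16 → (9, 'caaeeeabaeecbeeccadaebcddbac')
  17 → (25, 'cadaebcddbac')
  18 → (20, 'cbeeccadaebcddbac')
  19 → (24, 'ccadaebcddbac')
  20 → (31, 'cddbac')
  21 → (7, 'dacaaeeeabaeecbeeccadaebcddbac')
  22 → (27, 'daebcddbac')
  23 → (33, 'dbac')
  24 → (6, 'ddacaaeeeabaeecbeeccadaebcddbac')
  25 → (32, 'ddbac')
  26 → (14, 'eabaeecbeeccadaebcddbac')
  27 → (4, 'eaddacaaeeeabaeecbeeccadaebcddbac')
  28 → (0, 'ebaeeaddacaaeeeabaeecbeeccadaebcddbac')
  29 → (29, 'ebcddbac')
  30 → (19, 'ecbeeccadaebcddbac')
  31 → (23, 'eccadaebcddbac')
  32 → (13, 'eeabaeecbeeccadaebcddbac')
  33 → (3, 'eeaddacaaeeeabaeecbeeccadaebcddbac')
  34 → (18, 'eecbeeccadaebcddbac')
  35 → (22, 'eeccadaebcddbac')
  36 → (12, 'eeeabaeecbeeccadaebcddbac')

[10, 15, 35, 8, 26, 5, 28, 2, 17, 11, 34, 1, 16, 30, 21, 36, 9, 25, 20, 24, 31, 7, 27, 33, 6, 32, 14, 4, 0, 29, 19, 23, 13, 3, 18, 22, 12]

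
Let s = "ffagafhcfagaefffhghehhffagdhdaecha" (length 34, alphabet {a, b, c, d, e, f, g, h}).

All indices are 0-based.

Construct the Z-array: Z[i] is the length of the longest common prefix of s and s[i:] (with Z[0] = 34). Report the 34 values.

Z[0]=34
i=1: fresh scan; Z[1]=1 grow→box=[1,2)
i=2: fresh scan; Z[2]=0
i=3: fresh scan; Z[3]=0
i=4: fresh scan; Z[4]=0
i=5: fresh scan; Z[5]=1 grow→box=[5,6)
i=6: fresh scan; Z[6]=0
i=7: fresh scan; Z[7]=0
i=8: fresh scan; Z[8]=1 grow→box=[8,9)
i=9: fresh scan; Z[9]=0
i=10: fresh scan; Z[10]=0
i=11: fresh scan; Z[11]=0
i=12: fresh scan; Z[12]=0
i=13: fresh scan; Z[13]=2 grow→box=[13,15)
i=14: min(r-i=1, Z[1]=1)=1; Z[14]=2 grow→box=[14,16)
i=15: min(r-i=1, Z[1]=1)=1; Z[15]=1
i=16: fresh scan; Z[16]=0
i=17: fresh scan; Z[17]=0
i=18: fresh scan; Z[18]=0
i=19: fresh scan; Z[19]=0
i=20: fresh scan; Z[20]=0
i=21: fresh scan; Z[21]=0
i=22: fresh scan; Z[22]=4 grow→box=[22,26)
i=23: min(r-i=3, Z[1]=1)=1; Z[23]=1
i=24: min(r-i=2, Z[2]=0)=0; Z[24]=0
i=25: min(r-i=1, Z[3]=0)=0; Z[25]=0
i=26: fresh scan; Z[26]=0
i=27: fresh scan; Z[27]=0
i=28: fresh scan; Z[28]=0
i=29: fresh scan; Z[29]=0
i=30: fresh scan; Z[30]=0
i=31: fresh scan; Z[31]=0
i=32: fresh scan; Z[32]=0
i=33: fresh scan; Z[33]=0

[34, 1, 0, 0, 0, 1, 0, 0, 1, 0, 0, 0, 0, 2, 2, 1, 0, 0, 0, 0, 0, 0, 4, 1, 0, 0, 0, 0, 0, 0, 0, 0, 0, 0]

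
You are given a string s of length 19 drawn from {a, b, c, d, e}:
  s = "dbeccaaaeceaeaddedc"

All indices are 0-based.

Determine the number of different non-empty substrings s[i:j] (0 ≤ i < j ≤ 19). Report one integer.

rank→(start, suffix):
  0 → (5, 'aaaeceaeaddedc')
  1 → (6, 'aaeceaeaddedc')
  2 → (13, 'addedc')
  3 → (11, 'aeaddedc')
  4 → (7, 'aeceaeaddedc')
  5 → (1, 'beccaaaeceaeaddedc')
  6 → (18, 'c')
  7 → (4, 'caaaeceaeaddedc')
  8 → (3, 'ccaaaeceaeaddedc')
  9 → (9, 'ceaeaddedc')
  10 → (0, 'dbeccaaaeceaeaddedc')
  11 → (17, 'dc')
  12 → (14, 'ddedc')
  13 → (15, 'dedc')
  14 → (12, 'eaddedc')
  15 → (10, 'eaeaddedc')
  16 → (2, 'eccaaaeceaeaddedc')
  17 → (8, 'eceaeaddedc')
  18 → (16, 'edc')

SA = [5, 6, 13, 11, 7, 1, 18, 4, 3, 9, 0, 17, 14, 15, 12, 10, 2, 8, 16]
[i] adj suffixes → lcp
  [1] 5/6 → 2 ('aa')
  [2] 6/13 → 1 ('a')
  [3] 13/11 → 1 ('a')
  [4] 11/7 → 2 ('ae')
  [5] 7/1 → 0 ('')
  [6] 1/18 → 0 ('')
  [7] 18/4 → 1 ('c')
  [8] 4/3 → 1 ('c')
  [9] 3/9 → 1 ('c')
  [10] 9/0 → 0 ('')
  [11] 0/17 → 1 ('d')
  [12] 17/14 → 1 ('d')
  [13] 14/15 → 1 ('d')
  [14] 15/12 → 0 ('')
  [15] 12/10 → 2 ('ea')
  [16] 10/2 → 1 ('e')
  [17] 2/8 → 2 ('ec')
  [18] 8/16 → 1 ('e')

n(n+1)/2 = 19·20/2 = 190
Σ LCP = 0 + 2 + 1 + 1 + 2 + 0 + 0 + 1 + 1 + 1 + 0 + 1 + 1 + 1 + 0 + 2 + 1 + 2 + 1 = 18
distinct = 190 − 18 = 172

172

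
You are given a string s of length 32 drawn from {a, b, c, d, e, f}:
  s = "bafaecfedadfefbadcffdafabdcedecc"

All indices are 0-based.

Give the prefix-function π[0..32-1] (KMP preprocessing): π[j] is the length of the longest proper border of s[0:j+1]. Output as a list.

π[0] = 0
j=1 s[j]='a': π[1]=0 (border '')
j=2 s[j]='f': π[2]=0 (border '')
j=3 s[j]='a': π[3]=0 (border '')
j=4 s[j]='e': π[4]=0 (border '')
j=5 s[j]='c': π[5]=0 (border '')
j=6 s[j]='f': π[6]=0 (border '')
j=7 s[j]='e': π[7]=0 (border '')
j=8 s[j]='d': π[8]=0 (border '')
j=9 s[j]='a': π[9]=0 (border '')
j=10 s[j]='d': π[10]=0 (border '')
j=11 s[j]='f': π[11]=0 (border '')
j=12 s[j]='e': π[12]=0 (border '')
j=13 s[j]='f': π[13]=0 (border '')
j=14 s[j]='b': π[14]=1 (border 'b')
j=15 s[j]='a': π[15]=2 (border 'ba')
j=16 s[j]='d': k: 2→0; π[16]=0 (border '')
j=17 s[j]='c': π[17]=0 (border '')
j=18 s[j]='f': π[18]=0 (border '')
j=19 s[j]='f': π[19]=0 (border '')
j=20 s[j]='d': π[20]=0 (border '')
j=21 s[j]='a': π[21]=0 (border '')
j=22 s[j]='f': π[22]=0 (border '')
j=23 s[j]='a': π[23]=0 (border '')
j=24 s[j]='b': π[24]=1 (border 'b')
j=25 s[j]='d': k: 1→0; π[25]=0 (border '')
j=26 s[j]='c': π[26]=0 (border '')
j=27 s[j]='e': π[27]=0 (border '')
j=28 s[j]='d': π[28]=0 (border '')
j=29 s[j]='e': π[29]=0 (border '')
j=30 s[j]='c': π[30]=0 (border '')
j=31 s[j]='c': π[31]=0 (border '')

[0, 0, 0, 0, 0, 0, 0, 0, 0, 0, 0, 0, 0, 0, 1, 2, 0, 0, 0, 0, 0, 0, 0, 0, 1, 0, 0, 0, 0, 0, 0, 0]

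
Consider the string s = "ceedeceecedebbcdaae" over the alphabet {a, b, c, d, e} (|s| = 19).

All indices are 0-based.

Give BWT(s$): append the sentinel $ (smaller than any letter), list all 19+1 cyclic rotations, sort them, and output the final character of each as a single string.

rank  rotation              last
    0  $ceedeceecedebbcdaae  e
    1  aae$ceedeceecedebbcd  d
    2  ae$ceedeceecedebbcda  a
    3  bbcdaae$ceedeceecede  e
    4  bcdaae$ceedeceecedeb  b
    5  cdaae$ceedeceecedebb  b
    6  cedebbcdaae$ceedecee  e
    7  ceecedebbcdaae$ceede  e
    8  ceedeceecedebbcdaae$  $
    9  daae$ceedeceecedebbc  c
   10  debbcdaae$ceedeceece  e
   11  deceecedebbcdaae$cee  e
   12  e$ceedeceecedebbcdaa  a
   13  ebbcdaae$ceedeceeced  d
   14  ecedebbcdaae$ceedece  e
   15  eceecedebbcdaae$ceed  d
   16  edebbcdaae$ceedeceec  c
   17  edeceecedebbcdaae$ce  e
   18  eecedebbcdaae$ceedec  c
   19  eedeceecedebbcdaae$c  c

edaebbee$ceeadedcecc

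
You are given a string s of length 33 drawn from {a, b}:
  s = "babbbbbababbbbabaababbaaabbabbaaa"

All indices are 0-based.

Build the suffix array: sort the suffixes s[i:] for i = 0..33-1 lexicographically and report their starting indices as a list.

rank | idx | suffix
   0 |  32 | a
   1 |  31 | aa
   2 |  30 | aaa
   3 |  22 | aaabbabbaaa
   4 |  16 | aababbaaabbabbaaa
   5 |  23 | aabbabbaaa
   6 |  14 | abaababbaaabbabbaaa
   7 |  17 | ababbaaabbabbaaa
   8 |   7 | ababbbbabaababbaaabbabbaaa
   9 |  27 | abbaaa
  10 |  19 | abbaaabbabbaaa
  11 |  24 | abbabbaaa
  12 |   9 | abbbbabaababbaaabbabbaaa
  13 |   1 | abbbbbababbbbabaababbaaabbabbaaa
  14 |  29 | baaa
  15 |  21 | baaabbabbaaa
  16 |  15 | baababbaaabbabbaaa
  17 |  13 | babaababbaaabbabbaaa
  18 |   6 | bababbbbabaababbaaabbabbaaa
  19 |  26 | babbaaa
  20 |  18 | babbaaabbabbaaa
  21 |   8 | babbbbabaababbaaabbabbaaa
  22 |   0 | babbbbbababbbbabaababbaaabbabbaaa
  23 |  28 | bbaaa
  24 |  20 | bbaaabbabbaaa
  25 |  12 | bbabaababbaaabbabbaaa
  26 |   5 | bbababbbbabaababbaaabbabbaaa
  27 |  25 | bbabbaaa
  28 |  11 | bbbabaababbaaabbabbaaa
  29 |   4 | bbbababbbbabaababbaaabbabbaaa
  30 |  10 | bbbbabaababbaaabbabbaaa
  31 |   3 | bbbbababbbbabaababbaaabbabbaaa
  32 |   2 | bbbbbababbbbabaababbaaabbabbaaa

[32, 31, 30, 22, 16, 23, 14, 17, 7, 27, 19, 24, 9, 1, 29, 21, 15, 13, 6, 26, 18, 8, 0, 28, 20, 12, 5, 25, 11, 4, 10, 3, 2]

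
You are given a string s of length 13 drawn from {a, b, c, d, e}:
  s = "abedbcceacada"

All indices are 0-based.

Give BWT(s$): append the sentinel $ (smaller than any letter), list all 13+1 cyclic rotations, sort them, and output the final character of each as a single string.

rank  rotation        last
    0  $abedbcceacada  a
    1  a$abedbcceacad  d
    2  abedbcceacada$  $
    3  acada$abedbcce  e
    4  ada$abedbcceac  c
    5  bcceacada$abed  d
    6  bedbcceacada$a  a
    7  cada$abedbccea  a
    8  cceacada$abedb  b
    9  ceacada$abedbc  c
   10  da$abedbcceaca  a
   11  dbcceacada$abe  e
   12  eacada$abedbcc  c
   13  edbcceacada$ab  b

ad$ecdaabcaecb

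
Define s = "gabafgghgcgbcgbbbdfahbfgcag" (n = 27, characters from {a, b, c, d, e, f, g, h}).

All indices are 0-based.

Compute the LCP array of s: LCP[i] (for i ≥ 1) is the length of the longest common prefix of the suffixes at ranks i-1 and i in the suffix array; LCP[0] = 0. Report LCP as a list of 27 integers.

[0, 1, 1, 1, 0, 1, 2, 1, 1, 1, 0, 1, 3, 0, 0, 1, 2, 0, 1, 1, 2, 1, 2, 1, 1, 0, 1]

rank→(start, suffix):
  0 → (1, 'abafgghgcgbcgbbbdfahbfgcag')
  1 → (3, 'afgghgcgbcgbbbdfahbfgcag')
  2 → (25, 'ag')
  3 → (19, 'ahbfgcag')
  4 → (2, 'bafgghgcgbcgbbbdfahbfgcag')
  5 → (14, 'bbbdfahbfgcag')
  6 → (15, 'bbdfahbfgcag')
  7 → (11, 'bcgbbbdfahbfgcag')
  8 → (16, 'bdfahbfgcag')
  9 → (21, 'bfgcag')
  10 → (24, 'cag')
  11 → (12, 'cgbbbdfahbfgcag')
  12 → (9, 'cgbcgbbbdfahbfgcag')
  13 → (17, 'dfahbfgcag')
  14 → (18, 'fahbfgcag')
  15 → (22, 'fgcag')
  16 → (4, 'fgghgcgbcgbbbdfahbfgcag')
  17 → (26, 'g')
  18 → (0, 'gabafgghgcgbcgbbbdfahbfgcag')
  19 → (13, 'gbbbdfahbfgcag')
  20 → (10, 'gbcgbbbdfahbfgcag')
  21 → (23, 'gcag')
  22 → (8, 'gcgbcgbbbdfahbfgcag')
  23 → (5, 'gghgcgbcgbbbdfahbfgcag')
  24 → (6, 'ghgcgbcgbbbdfahbfgcag')
  25 → (20, 'hbfgcag')
  26 → (7, 'hgcgbcgbbbdfahbfgcag')

SA = [1, 3, 25, 19, 2, 14, 15, 11, 16, 21, 24, 12, 9, 17, 18, 22, 4, 26, 0, 13, 10, 23, 8, 5, 6, 20, 7]
i: (SA[i-1],SA[i]) lcp shared
  1: (1,3) 1 'a'
  2: (3,25) 1 'a'
  3: (25,19) 1 'a'
  4: (19,2) 0 ''
  5: (2,14) 1 'b'
  6: (14,15) 2 'bb'
  7: (15,11) 1 'b'
  8: (11,16) 1 'b'
  9: (16,21) 1 'b'
  10: (21,24) 0 ''
  11: (24,12) 1 'c'
  12: (12,9) 3 'cgb'
  13: (9,17) 0 ''
  14: (17,18) 0 ''
  15: (18,22) 1 'f'
  16: (22,4) 2 'fg'
  17: (4,26) 0 ''
  18: (26,0) 1 'g'
  19: (0,13) 1 'g'
  20: (13,10) 2 'gb'
  21: (10,23) 1 'g'
  22: (23,8) 2 'gc'
  23: (8,5) 1 'g'
  24: (5,6) 1 'g'
  25: (6,20) 0 ''
  26: (20,7) 1 'h'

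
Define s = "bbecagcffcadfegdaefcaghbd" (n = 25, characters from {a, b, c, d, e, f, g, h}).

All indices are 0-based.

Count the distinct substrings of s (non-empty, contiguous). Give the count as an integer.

sorted suffixes:
  #0 SA[0]=10  'adfegdaefcaghbd'
  #1 SA[1]=16  'aefcaghbd'
  #2 SA[2]=4  'agcffcadfegdaefcaghbd'
  #3 SA[3]=20  'aghbd'
  #4 SA[4]=0  'bbecagcffcadfegdaefcaghbd'
  #5 SA[5]=23  'bd'
  #6 SA[6]=1  'becagcffcadfegdaefcaghbd'
  #7 SA[7]=9  'cadfegdaefcaghbd'
  #8 SA[8]=3  'cagcffcadfegdaefcaghbd'
  #9 SA[9]=19  'caghbd'
  #10 SA[10]=6  'cffcadfegdaefcaghbd'
  #11 SA[11]=24  'd'
  #12 SA[12]=15  'daefcaghbd'
  #13 SA[13]=11  'dfegdaefcaghbd'
  #14 SA[14]=2  'ecagcffcadfegdaefcaghbd'
  #15 SA[15]=17  'efcaghbd'
  #16 SA[16]=13  'egdaefcaghbd'
  #17 SA[17]=8  'fcadfegdaefcaghbd'
  #18 SA[18]=18  'fcaghbd'
  #19 SA[19]=12  'fegdaefcaghbd'
  #20 SA[20]=7  'ffcadfegdaefcaghbd'
  #21 SA[21]=5  'gcffcadfegdaefcaghbd'
  #22 SA[22]=14  'gdaefcaghbd'
  #23 SA[23]=21  'ghbd'
  #24 SA[24]=22  'hbd'

SA = [10, 16, 4, 20, 0, 23, 1, 9, 3, 19, 6, 24, 15, 11, 2, 17, 13, 8, 18, 12, 7, 5, 14, 21, 22]
[i] adj suffixes → lcp
  [1] 10/16 → 1 ('a')
  [2] 16/4 → 1 ('a')
  [3] 4/20 → 2 ('ag')
  [4] 20/0 → 0 ('')
  [5] 0/23 → 1 ('b')
  [6] 23/1 → 1 ('b')
  [7] 1/9 → 0 ('')
  [8] 9/3 → 2 ('ca')
  [9] 3/19 → 3 ('cag')
  [10] 19/6 → 1 ('c')
  [11] 6/24 → 0 ('')
  [12] 24/15 → 1 ('d')
  [13] 15/11 → 1 ('d')
  [14] 11/2 → 0 ('')
  [15] 2/17 → 1 ('e')
  [16] 17/13 → 1 ('e')
  [17] 13/8 → 0 ('')
  [18] 8/18 → 3 ('fca')
  [19] 18/12 → 1 ('f')
  [20] 12/7 → 1 ('f')
  [21] 7/5 → 0 ('')
  [22] 5/14 → 1 ('g')
  [23] 14/21 → 1 ('g')
  [24] 21/22 → 0 ('')

n(n+1)/2 = 25·26/2 = 325
Σ LCP = 0 + 1 + 1 + 2 + 0 + 1 + 1 + 0 + 2 + 3 + 1 + 0 + 1 + 1 + 0 + 1 + 1 + 0 + 3 + 1 + 1 + 0 + 1 + 1 + 0 = 23
distinct = 325 − 23 = 302

302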